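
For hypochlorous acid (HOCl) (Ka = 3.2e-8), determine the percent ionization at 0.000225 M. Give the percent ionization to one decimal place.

1.2%

HOCl ⇌ OCl- + H+; let x = [H+] at equilibrium.
x ≈ √(Ka·C₀) = √(3.2 × 10^-8 × 0.000225) = 2.68 × 10^-6 M
Fraction ionized = 2.68 × 10^-6 / 0.000225 = 0.0119 → 1.2%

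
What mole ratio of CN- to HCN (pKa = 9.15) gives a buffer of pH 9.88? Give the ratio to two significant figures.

ratio = 5.4

pH = pKa + log(r) ⇒ log(r) = 9.88 − 9.15 = +0.73
r = [CN-]/[HCN] = 10^(+0.73) = 5.37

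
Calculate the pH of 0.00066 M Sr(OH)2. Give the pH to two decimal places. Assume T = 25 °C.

pH = 11.12

Sr(OH)2 is a strong base (each formula unit releases 2 OH-); [OH-] = 0.00132 M.
pOH = -log(0.00132) = 2.88
pH = 14.00 - 2.88 = 11.12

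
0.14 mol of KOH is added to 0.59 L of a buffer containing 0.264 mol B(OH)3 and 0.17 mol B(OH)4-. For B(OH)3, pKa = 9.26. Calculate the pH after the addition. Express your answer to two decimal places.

pH = 9.66

OH- converts B(OH)3 to B(OH)4-: B(OH)3 → 0.124 mol, B(OH)4- → 0.31 mol.
pH = pKa + log([A⁻]/[HA]) = 9.26 + log(0.31/0.124) = 9.26 +0.398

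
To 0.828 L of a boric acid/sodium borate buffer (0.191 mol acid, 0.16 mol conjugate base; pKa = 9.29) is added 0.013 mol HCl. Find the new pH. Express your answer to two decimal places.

pH = 9.15

Added H+ converts B(OH)4- to B(OH)3: B(OH)3 → 0.204 mol, B(OH)4- → 0.147 mol.
pH = pKa + log([A⁻]/[HA]) = 9.29 + log(0.147/0.204) = 9.29 -0.142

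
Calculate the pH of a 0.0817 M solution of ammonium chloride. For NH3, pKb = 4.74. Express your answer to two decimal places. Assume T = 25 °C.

NH4+ is the conjugate acid of the weak base NH3.
Kb = 10^(−4.74) = 1.82 × 10^-5
Ka = Kw/Kb = 1.0×10^-14 / 1.82 × 10^-5 = 5.49 × 10^-10
From the ICE table, Ka = x²/(0.0817 − x) = 5.49 × 10^-10.
Neglecting x in the denominator: x = √(5.49 × 10^-10 × 0.0817) = 6.70 × 10^-6 M
pH = −log[H+] = −log(6.70 × 10^-6) = 5.17

pH = 5.17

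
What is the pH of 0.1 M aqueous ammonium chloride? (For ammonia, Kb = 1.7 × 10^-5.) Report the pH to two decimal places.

NH4+ is the conjugate acid of the weak base NH3.
Ka = Kw/Kb = 1.0×10^-14 / 1.7 × 10^-5 = 5.88 × 10^-10
From the ICE table, Ka = [H+]²/(0.1 − [H+]) = 5.88 × 10^-10.
Neglecting [H+] in the denominator: [H+] = √(5.88 × 10^-10 × 0.1) = 7.67 × 10^-6 M
pH = −log[H+] = −log(7.67 × 10^-6) = 5.12

pH = 5.12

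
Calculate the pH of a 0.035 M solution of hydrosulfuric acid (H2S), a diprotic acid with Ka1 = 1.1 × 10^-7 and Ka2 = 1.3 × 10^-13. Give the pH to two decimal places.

Since Ka1 ≫ Ka2, the first ionization dominates [H+].
Ka1 = x²/(0.035 − x) = 1.1 × 10^-7
x ≈ √(1.1 × 10^-7 × 0.035) = 6.20 × 10^-5 M
pH = −log(6.20 × 10^-5) = 4.21

pH = 4.21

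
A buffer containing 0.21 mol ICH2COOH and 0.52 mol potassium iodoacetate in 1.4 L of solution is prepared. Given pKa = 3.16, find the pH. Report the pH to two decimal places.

Henderson–Hasselbalch: pH = pKa + log([ICH2COO-]/[ICH2COOH]) = 3.16 + log(0.52/0.21)
pH = 3.16 + (+0.394) = 3.55

pH = 3.55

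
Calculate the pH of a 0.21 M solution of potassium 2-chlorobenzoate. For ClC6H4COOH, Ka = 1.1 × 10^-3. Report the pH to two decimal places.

pH = 8.14

ClC6H4COO- is the conjugate base of the weak acid ClC6H4COOH.
Kb = Kw/Ka = 1.0×10^-14 / 1.1 × 10^-3 = 9.09 × 10^-12
Kb = [OH-]²/(0.21 − [OH-]) = 9.09 × 10^-12
Since Kb ≪ C₀, [OH-] ≈ √(Kb·C₀) = 1.38 × 10^-6 M.
pOH = −log(1.38 × 10^-6) = 5.86; pH = 14.00 − 5.86 = 8.14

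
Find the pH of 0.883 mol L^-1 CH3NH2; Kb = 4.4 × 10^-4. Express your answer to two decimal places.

CH3NH2 + H2O ⇌ CH3NH3+ + OH-
From the ICE table, Kb = [OH-]²/(0.883 − [OH-]) = 4.4 × 10^-4.
Since Kb ≪ C₀, [OH-] ≈ √(Kb·C₀) = 1.97 × 10^-2 M.
pOH = 1.71, so pH = 14.00 − pOH = 12.29

pH = 12.29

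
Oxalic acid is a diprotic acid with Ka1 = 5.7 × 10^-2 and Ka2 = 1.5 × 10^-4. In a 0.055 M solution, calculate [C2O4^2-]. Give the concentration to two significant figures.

1.5 × 10^-4 M

First ionization gives [H+] ≈ [HC2O4-] = 3.43 × 10^-2 M.
Second step: Ka2 = [H+][C2O4^2-]/[HC2O4-] ≈ [C2O4^2-] (since [H+] ≈ [HC2O4-]).
So [C2O4^2-] ≈ Ka2.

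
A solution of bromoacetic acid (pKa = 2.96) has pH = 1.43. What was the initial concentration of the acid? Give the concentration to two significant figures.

[H+] = 10^(-1.43) = 3.72 × 10^-2 M = x
Ka = 10^(−2.96) = 1.10 × 10^-3
Ka = x²/(C₀ − x) ⇒ C₀ = x + x²/Ka
C₀ = 3.72 × 10^-2 + (3.72 × 10^-2)²/(1.10 × 10^-3) = 1.30 M

C₀ = 1.3 M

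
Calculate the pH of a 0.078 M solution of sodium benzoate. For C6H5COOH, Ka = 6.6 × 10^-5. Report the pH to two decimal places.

pH = 8.54

C6H5COO- is the conjugate base of the weak acid C6H5COOH.
Kb = Kw/Ka = 1.0×10^-14 / 6.6 × 10^-5 = 1.52 × 10^-10
From the ICE table, Kb = x²/(0.078 − x) = 1.52 × 10^-10.
Neglecting x in the denominator: x = √(1.52 × 10^-10 × 0.078) = 3.44 × 10^-6 M
pOH = 5.46, so pH = 14.00 − pOH = 8.54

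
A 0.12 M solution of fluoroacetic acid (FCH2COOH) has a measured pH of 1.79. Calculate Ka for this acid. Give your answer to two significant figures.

[H+] = 10^(-1.79) = 1.62 × 10^-2 M
At equilibrium [HA] = 0.12 − 1.62 × 10^-2 = 1.04 × 10^-1 M
Ka = [H+][A-]/[HA] = (1.62 × 10^-2)² / 1.04 × 10^-1 = 2.5 × 10^-3

Ka = 2.5 × 10^-3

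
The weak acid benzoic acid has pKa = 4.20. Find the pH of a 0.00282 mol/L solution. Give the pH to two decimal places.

C6H5COOH ⇌ C6H5COO- + H+
Ka = 10^(−4.20) = 6.31 × 10^-5
From the ICE table, Ka = x²/(0.00282 − x) = 6.31 × 10^-5.
x is not negligible relative to C₀; solve x² + 6.31e-05·x − 1.78e-07 = 0.
x = [−6.31e-05 + √(6.31e-05² + 7.12e-07)]/2 = 3.91 × 10^-4 M
pH = −log(3.91 × 10^-4) = 3.41

pH = 3.41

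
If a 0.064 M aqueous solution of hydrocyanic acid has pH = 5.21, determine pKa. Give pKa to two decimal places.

[H+] = 10^(-5.21) = 6.17 × 10^-6 M
At equilibrium [HA] = 0.064 − 6.17 × 10^-6 = 6.40 × 10^-2 M
Ka = [H+][A-]/[HA] = (6.17 × 10^-6)² / 6.40 × 10^-2 = 5.95 × 10^-10
pKa = -log(5.95 × 10^-10) = 9.23

pKa = 9.23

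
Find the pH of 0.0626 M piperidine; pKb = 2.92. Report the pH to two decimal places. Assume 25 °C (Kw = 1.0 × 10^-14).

C5H10NH + H2O ⇌ C5H10NH2+ + OH-
Kb = 10^(−2.92) = 1.20 × 10^-3
From the ICE table, Kb = [OH-]²/(0.0626 − [OH-]) = 1.20 × 10^-3.
The 5% rule fails; solving [OH-]² + Kb·[OH-] − Kb·C₀ = 0 exactly:
[OH-] = [−0.0012 + √(0.0012² + 0.0003)]/2 = 8.09 × 10^-3 M
pOH = 2.09, so pH = 14.00 − pOH = 11.91

pH = 11.91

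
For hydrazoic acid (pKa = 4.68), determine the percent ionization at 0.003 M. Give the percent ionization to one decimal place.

HN3 ⇌ N3- + H+; let x = [H+] at equilibrium.
Ka = 10^(−4.68) = 2.09 × 10^-5
Ka = x²/(C₀ − x); solving the quadratic gives x = 2.40 × 10^-4 M.
Fraction ionized = 2.40 × 10^-4 / 0.003 = 0.0800 → 8.0%

8.0%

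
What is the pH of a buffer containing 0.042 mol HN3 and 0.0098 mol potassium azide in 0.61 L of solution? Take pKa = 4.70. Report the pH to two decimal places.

Henderson–Hasselbalch: pH = pKa + log([N3-]/[HN3]) = 4.70 + log(0.0098/0.042)
pH = 4.70 + (-0.632) = 4.07

pH = 4.07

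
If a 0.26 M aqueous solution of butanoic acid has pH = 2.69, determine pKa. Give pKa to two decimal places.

pKa = 4.79

[H+] = 10^(-2.69) = 2.04 × 10^-3 M
At equilibrium [HA] = 0.26 − 2.04 × 10^-3 = 2.58 × 10^-1 M
Ka = [H+][A-]/[HA] = (2.04 × 10^-3)² / 2.58 × 10^-1 = 1.61 × 10^-5
pKa = -log(1.61 × 10^-5) = 4.79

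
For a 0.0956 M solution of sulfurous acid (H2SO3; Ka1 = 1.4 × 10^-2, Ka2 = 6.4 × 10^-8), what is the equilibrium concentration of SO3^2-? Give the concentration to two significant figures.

First ionization gives [H+] ≈ [HSO3-] = 3.02 × 10^-2 M.
Second step: Ka2 = [H+][SO3^2-]/[HSO3-] ≈ [SO3^2-] (since [H+] ≈ [HSO3-]).
So [SO3^2-] ≈ Ka2.

6.4 × 10^-8 M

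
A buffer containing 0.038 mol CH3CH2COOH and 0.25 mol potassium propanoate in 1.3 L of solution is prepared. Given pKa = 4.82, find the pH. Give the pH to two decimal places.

pH = 5.64

pH = pKa + log([A⁻]/[HA]) = 4.82 + log(0.25/0.038)
pH = 4.82 + (+0.818) = 5.64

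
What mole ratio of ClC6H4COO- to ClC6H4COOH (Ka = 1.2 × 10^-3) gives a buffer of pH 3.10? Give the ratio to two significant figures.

ratio = 1.5

pKa = -log(1.2 × 10^-3) = 2.921
pH = pKa + log(r) ⇒ log(r) = 3.10 − 2.921 = +0.179
r = [ClC6H4COO-]/[ClC6H4COOH] = 10^(+0.179) = 1.51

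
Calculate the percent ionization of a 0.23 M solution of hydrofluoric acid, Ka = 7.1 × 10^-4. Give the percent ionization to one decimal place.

5.4%

HF ⇌ F- + H+; let x = [H+] at equilibrium.
Solve x² + 0.00071x − 0.000163 = 0 → x = 1.24 × 10^-2 M
% ionization = x/C₀ × 100% = 1.24 × 10^-2/0.23 × 100% = 5.4%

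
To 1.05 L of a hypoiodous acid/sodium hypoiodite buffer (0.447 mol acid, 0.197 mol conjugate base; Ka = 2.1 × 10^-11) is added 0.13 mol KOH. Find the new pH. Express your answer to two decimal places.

After neutralization: n(HOI) = 0.317 mol, n(OI-) = 0.327 mol.
pKa = −log(2.1 × 10^-11) = 10.678
pH = pKa + log(n_OI-/n_HOI) = 10.678 + log(0.327/0.317) = 10.678 + (+0.013)

pH = 10.69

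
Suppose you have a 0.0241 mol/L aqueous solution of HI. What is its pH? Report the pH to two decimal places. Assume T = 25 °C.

pH = 1.62

HI is a strong acid and dissociates completely, so [H+] = 0.0241 M.
pH = -log(0.0241) = 1.62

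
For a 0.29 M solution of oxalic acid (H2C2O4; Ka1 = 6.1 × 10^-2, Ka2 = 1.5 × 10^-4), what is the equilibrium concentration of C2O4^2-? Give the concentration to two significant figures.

1.5 × 10^-4 M

First ionization gives [H+] ≈ [HC2O4-] = 1.06 × 10^-1 M.
Second step: Ka2 = [H+][C2O4^2-]/[HC2O4-] ≈ [C2O4^2-] (since [H+] ≈ [HC2O4-]).
So [C2O4^2-] ≈ Ka2.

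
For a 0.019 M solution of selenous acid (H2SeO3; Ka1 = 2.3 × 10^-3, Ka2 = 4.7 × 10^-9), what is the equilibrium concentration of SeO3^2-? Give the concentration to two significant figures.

4.7 × 10^-9 M

First ionization gives [H+] ≈ [HSeO3-] = 5.56 × 10^-3 M.
Second step: Ka2 = [H+][SeO3^2-]/[HSeO3-] ≈ [SeO3^2-] (since [H+] ≈ [HSeO3-]).
So [SeO3^2-] ≈ Ka2.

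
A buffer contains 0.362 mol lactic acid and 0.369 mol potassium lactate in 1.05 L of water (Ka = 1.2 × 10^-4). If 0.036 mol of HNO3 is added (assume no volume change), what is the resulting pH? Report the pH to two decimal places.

Added H+ converts CH3CH(OH)COO- to CH3CH(OH)COOH: CH3CH(OH)COOH → 0.398 mol, CH3CH(OH)COO- → 0.333 mol.
pKa = −log(1.2 × 10^-4) = 3.921
Henderson–Hasselbalch with mole ratio 0.333/0.398: pH = 3.921 + (-0.077)

pH = 3.84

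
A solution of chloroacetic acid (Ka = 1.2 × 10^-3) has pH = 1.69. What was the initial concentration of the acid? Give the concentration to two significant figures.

C₀ = 3.7 × 10^-1 M

[H+] = 10^(-1.69) = 2.04 × 10^-2 M = x
Ka = x²/(C₀ − x) ⇒ C₀ = x + x²/Ka
C₀ = 2.04 × 10^-2 + (2.04 × 10^-2)²/(1.2 × 10^-3) = 3.67 × 10^-1 M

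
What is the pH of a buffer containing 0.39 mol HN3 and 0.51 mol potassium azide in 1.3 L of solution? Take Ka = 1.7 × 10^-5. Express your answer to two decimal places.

pKa = −log(1.7 × 10^-5) = 4.770
pH = pKa + log([A⁻]/[HA]) = 4.770 + log(0.51/0.39)
pH = 4.770 + (+0.117) = 4.89

pH = 4.89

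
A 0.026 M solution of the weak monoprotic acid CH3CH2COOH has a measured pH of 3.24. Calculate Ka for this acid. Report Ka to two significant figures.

[H+] = 10^(-3.24) = 5.75 × 10^-4 M
At equilibrium [HA] = 0.026 − 5.75 × 10^-4 = 2.54 × 10^-2 M
Ka = [H+][A-]/[HA] = (5.75 × 10^-4)² / 2.54 × 10^-2 = 1.3 × 10^-5

Ka = 1.3 × 10^-5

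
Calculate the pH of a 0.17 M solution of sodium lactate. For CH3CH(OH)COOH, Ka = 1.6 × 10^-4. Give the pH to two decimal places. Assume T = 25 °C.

CH3CH(OH)COO- is the conjugate base of the weak acid CH3CH(OH)COOH.
Kb = Kw/Ka = 1.0×10^-14 / 1.6 × 10^-4 = 6.25 × 10^-11
Kb = x²/(0.17 − x) = 6.25 × 10^-11
Assume x ≪ 0.17: x ≈ √(6.25 × 10^-11 × 0.17) = 3.26 × 10^-6 M
(x/C₀ = 0.0019% < 5%, so the approximation holds.)
pOH = 5.49, so pH = 14.00 − pOH = 8.51

pH = 8.51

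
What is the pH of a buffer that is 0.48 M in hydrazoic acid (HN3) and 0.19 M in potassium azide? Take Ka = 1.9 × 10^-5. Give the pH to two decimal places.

pH = 4.32

pKa = −log(1.9 × 10^-5) = 4.721
pH = pKa + log([A⁻]/[HA]) = 4.721 + log(0.19/0.48)
pH = 4.721 + (-0.402) = 4.32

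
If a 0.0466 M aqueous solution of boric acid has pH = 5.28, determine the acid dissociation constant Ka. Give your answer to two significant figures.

Ka = 5.9 × 10^-10

[H+] = 10^(-5.28) = 5.25 × 10^-6 M
At equilibrium [HA] = 0.0466 − 5.25 × 10^-6 = 4.66 × 10^-2 M
Ka = [H+][A-]/[HA] = (5.25 × 10^-6)² / 4.66 × 10^-2 = 5.9 × 10^-10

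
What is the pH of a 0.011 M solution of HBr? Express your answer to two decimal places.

pH = 1.96

HBr is a strong acid and dissociates completely, so [H+] = 0.011 M.
pH = -log(0.011) = 1.96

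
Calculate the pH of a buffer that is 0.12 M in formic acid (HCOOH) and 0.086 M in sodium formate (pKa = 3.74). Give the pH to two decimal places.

Using pH = pKa + log([base]/[acid]) with [base]/[acid] = 0.086/0.12:
pH = 3.74 + (-0.145) = 3.60

pH = 3.60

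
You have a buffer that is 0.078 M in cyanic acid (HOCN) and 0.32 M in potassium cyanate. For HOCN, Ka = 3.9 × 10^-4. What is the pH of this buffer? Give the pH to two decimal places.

pKa = −log(3.9 × 10^-4) = 3.409
Henderson–Hasselbalch: pH = pKa + log([OCN-]/[HOCN]) = 3.409 + log(0.32/0.078)
pH = 3.409 + (+0.613) = 4.02

pH = 4.02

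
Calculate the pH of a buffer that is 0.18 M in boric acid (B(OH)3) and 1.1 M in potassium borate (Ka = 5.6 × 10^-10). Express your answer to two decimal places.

pH = 10.04

pKa = −log(5.6 × 10^-10) = 9.252
Henderson–Hasselbalch: pH = pKa + log([B(OH)4-]/[B(OH)3]) = 9.252 + log(1.1/0.18)
pH = 9.252 + (+0.786) = 10.04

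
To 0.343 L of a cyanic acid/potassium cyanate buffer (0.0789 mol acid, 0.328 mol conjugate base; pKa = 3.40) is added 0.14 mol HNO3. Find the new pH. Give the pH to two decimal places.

Added H+ converts OCN- to HOCN: HOCN → 0.219 mol, OCN- → 0.188 mol.
pH = pKa + log(n_OCN-/n_HOCN) = 3.40 + log(0.188/0.219) = 3.40 + (-0.066)

pH = 3.33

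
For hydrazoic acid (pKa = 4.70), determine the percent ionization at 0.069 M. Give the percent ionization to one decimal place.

HN3 ⇌ N3- + H+; let x = [H+] at equilibrium.
Ka = 10^(−4.70) = 2.00 × 10^-5
x ≈ √(Ka·C₀) = √(2.00 × 10^-5 × 0.069) = 1.17 × 10^-3 M
Fraction ionized = 1.17 × 10^-3 / 0.069 = 0.0170 → 1.7%

1.7%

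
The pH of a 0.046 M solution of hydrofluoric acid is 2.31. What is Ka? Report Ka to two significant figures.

Ka = 5.8 × 10^-4

[H+] = 10^(-2.31) = 4.90 × 10^-3 M
At equilibrium [HA] = 0.046 − 4.90 × 10^-3 = 4.11 × 10^-2 M
Ka = [H+][A-]/[HA] = (4.90 × 10^-3)² / 4.11 × 10^-2 = 5.8 × 10^-4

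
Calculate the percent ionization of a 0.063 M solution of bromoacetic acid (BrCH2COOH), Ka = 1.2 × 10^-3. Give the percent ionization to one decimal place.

12.9%

BrCH2COOH ⇌ BrCH2COO- + H+; let x = [H+] at equilibrium.
Ka = x²/(C₀ − x); solving the quadratic gives x = 8.12 × 10^-3 M.
% ionization = x/C₀ × 100% = 8.12 × 10^-3/0.063 × 100% = 12.9%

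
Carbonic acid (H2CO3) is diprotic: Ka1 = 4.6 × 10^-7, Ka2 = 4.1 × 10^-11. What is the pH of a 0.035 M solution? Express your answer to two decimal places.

Ka1 ≫ Ka2, so treat the first dissociation as the only significant source of H+.
Ka1 = x²/(0.035 − x) = 4.6 × 10^-7
x ≈ √(4.6 × 10^-7 × 0.035) = 1.27 × 10^-4 M
pH = −log(1.27 × 10^-4) = 3.90

pH = 3.90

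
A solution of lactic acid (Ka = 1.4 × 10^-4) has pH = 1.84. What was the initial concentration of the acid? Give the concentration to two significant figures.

C₀ = 1.5 M

[H+] = 10^(-1.84) = 1.45 × 10^-2 M = x
Ka = x²/(C₀ − x) ⇒ C₀ = x + x²/Ka
C₀ = 1.45 × 10^-2 + (1.45 × 10^-2)²/(1.4 × 10^-4) = 1.52 M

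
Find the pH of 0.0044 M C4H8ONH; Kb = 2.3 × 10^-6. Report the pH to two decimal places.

pH = 10.00

C4H8ONH + H2O ⇌ C4H8ONH2+ + OH-
Kb = [OH-]²/(0.0044 − [OH-]) = 2.3 × 10^-6
Since Kb ≪ C₀, [OH-] ≈ √(Kb·C₀) = 1.01 × 10^-4 M.
Check: 2.3% ionized — well under 5%, approximation valid.
pOH = 4.00, so pH = 14.00 − pOH = 10.00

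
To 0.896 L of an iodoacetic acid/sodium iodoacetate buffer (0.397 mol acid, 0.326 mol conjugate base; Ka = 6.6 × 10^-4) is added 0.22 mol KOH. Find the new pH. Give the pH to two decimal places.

pH = 3.67

OH- converts ICH2COOH to ICH2COO-: ICH2COOH → 0.177 mol, ICH2COO- → 0.546 mol.
pKa = −log(6.6 × 10^-4) = 3.180
Henderson–Hasselbalch with mole ratio 0.546/0.177: pH = 3.180 + (+0.489)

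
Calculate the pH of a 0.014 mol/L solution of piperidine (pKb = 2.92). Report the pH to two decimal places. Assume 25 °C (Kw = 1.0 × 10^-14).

pH = 11.55

C5H10NH + H2O ⇌ C5H10NH2+ + OH-
Kb = 10^(−2.92) = 1.20 × 10^-3
Kb = [OH-]²/(0.014 − [OH-]) = 1.20 × 10^-3
[OH-] is not negligible relative to C₀; solve [OH-]² + 0.0012·[OH-] − 1.68e-05 = 0.
[OH-] = [−0.0012 + √(0.0012² + 6.72e-05)]/2 = 3.54 × 10^-3 M
pOH = −log(3.54 × 10^-3) = 2.45; pH = 14.00 − 2.45 = 11.55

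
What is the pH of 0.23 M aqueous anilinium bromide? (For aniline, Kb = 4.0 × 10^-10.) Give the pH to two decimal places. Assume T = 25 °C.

C6H5NH3+ is the conjugate acid of the weak base C6H5NH2.
Ka = Kw/Kb = 1.0×10^-14 / 4.0 × 10^-10 = 2.50 × 10^-5
Ka = x²/(0.23 − x) = 2.50 × 10^-5
Since Ka ≪ C₀, x ≈ √(Ka·C₀) = 2.40 × 10^-3 M.
Check: 1% ionized — well under 5%, approximation valid.
pH = −log(2.40 × 10^-3) = 2.62

pH = 2.62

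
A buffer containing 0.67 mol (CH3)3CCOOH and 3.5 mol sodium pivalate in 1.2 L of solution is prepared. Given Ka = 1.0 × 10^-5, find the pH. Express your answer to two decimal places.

pH = 5.72

pKa = −log(1.0 × 10^-5) = 5.000
Using pH = pKa + log([base]/[acid]) with [base]/[acid] = 3.5/0.67:
pH = 5.000 + (+0.718) = 5.72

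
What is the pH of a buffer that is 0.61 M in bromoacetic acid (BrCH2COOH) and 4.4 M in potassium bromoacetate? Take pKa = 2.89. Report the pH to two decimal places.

pH = 3.75

Using pH = pKa + log([base]/[acid]) with [base]/[acid] = 4.4/0.61:
pH = 2.89 + (+0.858) = 3.75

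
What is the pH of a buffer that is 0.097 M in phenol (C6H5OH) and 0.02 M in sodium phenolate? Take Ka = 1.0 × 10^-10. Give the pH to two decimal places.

pH = 9.31

pKa = −log(1.0 × 10^-10) = 10.000
pH = pKa + log([A⁻]/[HA]) = 10.000 + log(0.02/0.097)
pH = 10.000 + (-0.686) = 9.31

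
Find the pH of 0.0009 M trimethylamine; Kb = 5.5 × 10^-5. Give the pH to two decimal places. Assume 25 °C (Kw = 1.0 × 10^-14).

(CH3)3N + H2O ⇌ (CH3)3NH+ + OH-
From the ICE table, Kb = [OH-]²/(0.0009 − [OH-]) = 5.5 × 10^-5.
The 5% rule fails; solving [OH-]² + Kb·[OH-] − Kb·C₀ = 0 exactly:
[OH-] = [−5.5e-05 + √(5.5e-05² + 1.98e-07)]/2 = 1.97 × 10^-4 M
pOH = 3.71, so pH = 14.00 − pOH = 10.29

pH = 10.29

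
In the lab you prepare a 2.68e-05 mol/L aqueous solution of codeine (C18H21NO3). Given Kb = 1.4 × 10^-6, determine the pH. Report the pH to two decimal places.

C18H21NO3 + H2O ⇌ C18H22NO3+ + OH-
From the ICE table, Kb = x²/(2.68e-05 − x) = 1.4 × 10^-6.
The 5% rule fails; solving x² + Kb·x − Kb·C₀ = 0 exactly:
x = (−Kb + √(Kb² + 4·Kb·C₀))/2 = 5.47 × 10^-6 M
pOH = 5.26, so pH = 14.00 − pOH = 8.74

pH = 8.74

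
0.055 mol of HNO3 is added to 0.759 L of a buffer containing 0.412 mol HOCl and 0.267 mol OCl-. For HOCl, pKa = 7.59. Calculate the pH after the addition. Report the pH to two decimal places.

pH = 7.25

After neutralization: n(HOCl) = 0.467 mol, n(OCl-) = 0.212 mol.
pH = pKa + log([A⁻]/[HA]) = 7.59 + log(0.212/0.467) = 7.59 -0.343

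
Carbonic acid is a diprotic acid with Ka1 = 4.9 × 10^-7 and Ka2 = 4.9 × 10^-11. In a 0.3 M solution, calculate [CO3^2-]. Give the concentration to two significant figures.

First ionization gives [H+] ≈ [HCO3-] = 3.83 × 10^-4 M.
Second step: Ka2 = [H+][CO3^2-]/[HCO3-] ≈ [CO3^2-] (since [H+] ≈ [HCO3-]).
So [CO3^2-] ≈ Ka2.

4.9 × 10^-11 M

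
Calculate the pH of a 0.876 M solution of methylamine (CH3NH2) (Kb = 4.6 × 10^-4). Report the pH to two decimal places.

pH = 12.30

CH3NH2 + H2O ⇌ CH3NH3+ + OH-
Kb = [OH-]²/(0.876 − [OH-]) = 4.6 × 10^-4
Since Kb ≪ C₀, [OH-] ≈ √(Kb·C₀) = 2.01 × 10^-2 M.
Check: 2.3% ionized — well under 5%, approximation valid.
pOH = −log(2.01 × 10^-2) = 1.70; pH = 14.00 − 1.70 = 12.30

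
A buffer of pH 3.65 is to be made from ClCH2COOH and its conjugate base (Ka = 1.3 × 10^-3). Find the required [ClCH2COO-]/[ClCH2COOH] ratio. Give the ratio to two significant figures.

pKa = -log(1.3 × 10^-3) = 2.886
pH = pKa + log(r) ⇒ log(r) = 3.65 − 2.886 = +0.764
r = [ClCH2COO-]/[ClCH2COOH] = 10^(+0.764) = 5.81

ratio = 5.8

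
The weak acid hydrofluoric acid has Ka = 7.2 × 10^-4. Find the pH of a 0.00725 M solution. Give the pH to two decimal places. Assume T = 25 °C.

HF ⇌ F- + H+
Ka = [H+]²/(0.00725 − [H+]) = 7.2 × 10^-4
The 5% rule fails; solving [H+]² + Ka·[H+] − Ka·C₀ = 0 exactly:
[H+] = (−Ka + √(Ka² + 4·Ka·C₀))/2 = 1.95 × 10^-3 M
pH = −log(1.95 × 10^-3) = 2.71

pH = 2.71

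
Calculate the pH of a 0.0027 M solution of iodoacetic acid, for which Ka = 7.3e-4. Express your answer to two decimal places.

ICH2COOH ⇌ ICH2COO- + H+
Ka = x²/(0.0027 − x) = 7.3 × 10^-4
Here C₀/Ka ≈ 3.7, so the small-x approximation fails. Use the quadratic:
x = [−0.00073 + √(0.00073² + 7.88e-06)]/2 = 1.09 × 10^-3 M
pH = −log[H+] = −log(1.09 × 10^-3) = 2.96

pH = 2.96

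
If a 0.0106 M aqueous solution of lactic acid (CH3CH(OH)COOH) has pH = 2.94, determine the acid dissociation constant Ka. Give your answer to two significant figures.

Ka = 1.4 × 10^-4

[H+] = 10^(-2.94) = 1.15 × 10^-3 M
At equilibrium [HA] = 0.0106 − 1.15 × 10^-3 = 9.45 × 10^-3 M
Ka = [H+][A-]/[HA] = (1.15 × 10^-3)² / 9.45 × 10^-3 = 1.4 × 10^-4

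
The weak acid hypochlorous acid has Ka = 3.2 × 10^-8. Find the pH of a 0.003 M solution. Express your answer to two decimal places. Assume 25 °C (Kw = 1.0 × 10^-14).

pH = 5.01

HOCl ⇌ OCl- + H+
Ka = [H+]²/(0.003 − [H+]) = 3.2 × 10^-8
Since Ka ≪ C₀, [H+] ≈ √(Ka·C₀) = 9.80 × 10^-6 M.
pH = −log(9.80 × 10^-6) = 5.01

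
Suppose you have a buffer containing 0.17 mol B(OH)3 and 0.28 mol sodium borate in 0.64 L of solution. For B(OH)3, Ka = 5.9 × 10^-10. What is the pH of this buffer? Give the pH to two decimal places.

pKa = −log(5.9 × 10^-10) = 9.229
Henderson–Hasselbalch: pH = pKa + log([B(OH)4-]/[B(OH)3]) = 9.229 + log(0.28/0.17)
pH = 9.229 + (+0.217) = 9.45

pH = 9.45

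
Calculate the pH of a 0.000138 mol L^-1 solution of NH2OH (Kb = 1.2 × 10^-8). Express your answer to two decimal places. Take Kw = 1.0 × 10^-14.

pH = 8.11

NH2OH + H2O ⇌ NH3OH+ + OH-
Kb = x²/(0.000138 − x) = 1.2 × 10^-8
Assume x ≪ 0.000138: x ≈ √(1.2 × 10^-8 × 0.000138) = 1.29 × 10^-6 M
pOH = 5.89, so pH = 14.00 − pOH = 8.11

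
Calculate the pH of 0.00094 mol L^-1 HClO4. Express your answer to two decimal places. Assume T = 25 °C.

HClO4 is a strong acid and dissociates completely, so [H+] = 0.00094 M.
pH = -log(0.00094) = 3.03

pH = 3.03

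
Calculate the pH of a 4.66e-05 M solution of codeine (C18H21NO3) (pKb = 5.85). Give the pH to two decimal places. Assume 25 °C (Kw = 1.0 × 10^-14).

C18H21NO3 + H2O ⇌ C18H22NO3+ + OH-
Kb = 10^(−5.85) = 1.41 × 10^-6
Kb = [OH-]²/(4.66e-05 − [OH-]) = 1.41 × 10^-6
[OH-] is not negligible relative to C₀; solve [OH-]² + 1.41e-06·[OH-] − 6.57e-11 = 0.
[OH-] = [−1.41e-06 + √(1.41e-06² + 2.63e-10)]/2 = 7.43 × 10^-6 M
pOH = 5.13, so pH = 14.00 − pOH = 8.87

pH = 8.87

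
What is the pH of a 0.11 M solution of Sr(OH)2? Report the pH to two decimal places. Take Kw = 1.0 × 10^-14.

pH = 13.34

Sr(OH)2 is a strong base (each formula unit releases 2 OH-); [OH-] = 0.22 M.
pOH = -log(0.22) = 0.66
pH = 14.00 - 0.66 = 13.34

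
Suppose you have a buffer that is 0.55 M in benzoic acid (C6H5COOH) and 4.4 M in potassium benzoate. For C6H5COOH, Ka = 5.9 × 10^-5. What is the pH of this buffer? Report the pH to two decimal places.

pH = 5.13

pKa = −log(5.9 × 10^-5) = 4.229
Using pH = pKa + log([base]/[acid]) with [base]/[acid] = 4.4/0.55:
pH = 4.229 + (+0.903) = 5.13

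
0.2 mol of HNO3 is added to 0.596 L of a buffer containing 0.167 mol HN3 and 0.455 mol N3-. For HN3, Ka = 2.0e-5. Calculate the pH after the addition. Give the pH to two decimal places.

pH = 4.54

Added H+ converts N3- to HN3: HN3 → 0.367 mol, N3- → 0.255 mol.
pKa = −log(2.0 × 10^-5) = 4.699
pH = pKa + log(n_N3-/n_HN3) = 4.699 + log(0.255/0.367) = 4.699 + (-0.158)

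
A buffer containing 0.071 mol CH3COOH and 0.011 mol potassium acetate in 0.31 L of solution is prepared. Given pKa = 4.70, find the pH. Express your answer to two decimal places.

Henderson–Hasselbalch: pH = pKa + log([CH3COO-]/[CH3COOH]) = 4.70 + log(0.011/0.071)
pH = 4.70 + (-0.810) = 3.89

pH = 3.89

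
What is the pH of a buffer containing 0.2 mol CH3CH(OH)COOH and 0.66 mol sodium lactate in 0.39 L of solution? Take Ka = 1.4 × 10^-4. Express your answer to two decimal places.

pKa = −log(1.4 × 10^-4) = 3.854
pH = pKa + log([A⁻]/[HA]) = 3.854 + log(0.66/0.2)
pH = 3.854 + (+0.519) = 4.37

pH = 4.37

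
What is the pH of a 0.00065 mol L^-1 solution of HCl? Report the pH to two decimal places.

HCl is a strong acid and dissociates completely, so [H+] = 0.00065 M.
pH = -log(0.00065) = 3.19

pH = 3.19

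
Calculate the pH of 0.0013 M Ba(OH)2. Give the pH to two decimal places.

pH = 11.41

Ba(OH)2 is a strong base (each formula unit releases 2 OH-); [OH-] = 0.0026 M.
pOH = -log(0.0026) = 2.59
pH = 14.00 - 2.59 = 11.41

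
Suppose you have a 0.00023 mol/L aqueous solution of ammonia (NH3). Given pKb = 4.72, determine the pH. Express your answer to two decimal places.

pH = 9.76

NH3 + H2O ⇌ NH4+ + OH-
Kb = 10^(−4.72) = 1.91 × 10^-5
From the ICE table, Kb = [OH-]²/(0.00023 − [OH-]) = 1.91 × 10^-5.
Here C₀/Kb ≈ 12, so the small-[OH-] approximation fails. Use the quadratic:
[OH-] = (−Kb + √(Kb² + 4·Kb·C₀))/2 = 5.74 × 10^-5 M
pOH = −log(5.74 × 10^-5) = 4.24; pH = 14.00 − 4.24 = 9.76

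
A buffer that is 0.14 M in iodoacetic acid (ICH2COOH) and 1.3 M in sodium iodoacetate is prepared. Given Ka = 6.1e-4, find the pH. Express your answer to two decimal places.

pKa = −log(6.1 × 10^-4) = 3.215
Henderson–Hasselbalch: pH = pKa + log([ICH2COO-]/[ICH2COOH]) = 3.215 + log(1.3/0.14)
pH = 3.215 + (+0.968) = 4.18

pH = 4.18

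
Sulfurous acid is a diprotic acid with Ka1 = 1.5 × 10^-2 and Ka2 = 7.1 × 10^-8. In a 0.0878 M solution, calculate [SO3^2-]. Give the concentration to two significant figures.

7.1 × 10^-8 M

First ionization gives [H+] ≈ [HSO3-] = 2.96 × 10^-2 M.
Second step: Ka2 = [H+][SO3^2-]/[HSO3-] ≈ [SO3^2-] (since [H+] ≈ [HSO3-]).
So [SO3^2-] ≈ Ka2.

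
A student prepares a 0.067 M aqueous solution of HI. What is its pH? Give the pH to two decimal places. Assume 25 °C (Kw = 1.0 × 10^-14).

pH = 1.17

HI is a strong acid and dissociates completely, so [H+] = 0.067 M.
pH = -log(0.067) = 1.17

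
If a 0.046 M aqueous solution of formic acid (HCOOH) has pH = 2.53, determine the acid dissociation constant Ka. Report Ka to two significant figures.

[H+] = 10^(-2.53) = 2.95 × 10^-3 M
At equilibrium [HA] = 0.046 − 2.95 × 10^-3 = 4.30 × 10^-2 M
Ka = [H+][A-]/[HA] = (2.95 × 10^-3)² / 4.30 × 10^-2 = 2.0 × 10^-4

Ka = 2.0 × 10^-4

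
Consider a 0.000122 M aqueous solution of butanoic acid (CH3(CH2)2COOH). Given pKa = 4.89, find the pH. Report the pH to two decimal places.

pH = 4.47

CH3(CH2)2COOH ⇌ CH3(CH2)2COO- + H+
Ka = 10^(−4.89) = 1.29 × 10^-5
From the ICE table, Ka = [H+]²/(0.000122 − [H+]) = 1.29 × 10^-5.
Here C₀/Ka ≈ 9.46, so the small-[H+] approximation fails. Use the quadratic:
[H+] = [−1.29e-05 + √(1.29e-05² + 6.3e-09)]/2 = 3.37 × 10^-5 M
pH = −log[H+] = −log(3.37 × 10^-5) = 4.47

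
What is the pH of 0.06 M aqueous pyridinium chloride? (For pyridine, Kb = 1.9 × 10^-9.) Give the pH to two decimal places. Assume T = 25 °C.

pH = 3.25

C5H5NH+ is the conjugate acid of the weak base C5H5N.
Ka = Kw/Kb = 1.0×10^-14 / 1.9 × 10^-9 = 5.26 × 10^-6
Ka = [H+]²/(0.06 − [H+]) = 5.26 × 10^-6
Assume [H+] ≪ 0.06: [H+] ≈ √(5.26 × 10^-6 × 0.06) = 5.62 × 10^-4 M
([H+]/C₀ = 0.94% < 5%, so the approximation holds.)
pH = −log(5.62 × 10^-4) = 3.25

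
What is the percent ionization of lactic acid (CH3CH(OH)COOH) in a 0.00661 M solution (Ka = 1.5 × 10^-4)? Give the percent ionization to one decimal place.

CH3CH(OH)COOH ⇌ CH3CH(OH)COO- + H+; let x = [H+] at equilibrium.
Ka = x²/(C₀ − x); solving the quadratic gives x = 9.24 × 10^-4 M.
% ionization = x/C₀ × 100% = 9.24 × 10^-4/0.00661 × 100% = 14.0%

14.0%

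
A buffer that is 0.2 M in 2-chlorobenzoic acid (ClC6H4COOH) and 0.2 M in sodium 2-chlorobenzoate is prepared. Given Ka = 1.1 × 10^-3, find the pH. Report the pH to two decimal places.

pH = 2.96

pKa = −log(1.1 × 10^-3) = 2.959
Henderson–Hasselbalch: pH = pKa + log([ClC6H4COO-]/[ClC6H4COOH]) = 2.959 + log(0.2/0.2)
pH = 2.959 + (+0.000) = 2.96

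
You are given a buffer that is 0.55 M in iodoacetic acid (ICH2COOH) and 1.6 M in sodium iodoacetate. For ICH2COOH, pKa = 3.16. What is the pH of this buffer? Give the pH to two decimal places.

pH = 3.62

Using pH = pKa + log([base]/[acid]) with [base]/[acid] = 1.6/0.55:
pH = 3.16 + (+0.464) = 3.62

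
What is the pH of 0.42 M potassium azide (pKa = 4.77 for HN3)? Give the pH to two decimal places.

pH = 9.20

N3- is the conjugate base of the weak acid HN3.
Ka = 10^(−4.77) = 1.70 × 10^-5
Kb = Kw/Ka = 1.0×10^-14 / 1.70 × 10^-5 = 5.88 × 10^-10
Kb = [OH-]²/(0.42 − [OH-]) = 5.88 × 10^-10
Assume [OH-] ≪ 0.42: [OH-] ≈ √(5.88 × 10^-10 × 0.42) = 1.57 × 10^-5 M
([OH-]/C₀ = 0.0037% < 5%, so the approximation holds.)
pOH = −log(1.57 × 10^-5) = 4.80; pH = 14.00 − 4.80 = 9.20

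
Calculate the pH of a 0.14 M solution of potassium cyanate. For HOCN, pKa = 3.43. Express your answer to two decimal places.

pH = 8.29

OCN- is the conjugate base of the weak acid HOCN.
Ka = 10^(−3.43) = 3.72 × 10^-4
Kb = Kw/Ka = 1.0×10^-14 / 3.72 × 10^-4 = 2.69 × 10^-11
From the ICE table, Kb = [OH-]²/(0.14 − [OH-]) = 2.69 × 10^-11.
Assume [OH-] ≪ 0.14: [OH-] ≈ √(2.69 × 10^-11 × 0.14) = 1.94 × 10^-6 M
([OH-]/C₀ = 0.0014% < 5%, so the approximation holds.)
pOH = 5.71, so pH = 14.00 − pOH = 8.29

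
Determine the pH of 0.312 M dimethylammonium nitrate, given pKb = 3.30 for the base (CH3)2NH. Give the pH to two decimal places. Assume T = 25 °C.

pH = 5.60

(CH3)2NH2+ is the conjugate acid of the weak base (CH3)2NH.
Kb = 10^(−3.30) = 5.01 × 10^-4
Ka = Kw/Kb = 1.0×10^-14 / 5.01 × 10^-4 = 2.00 × 10^-11
Let x = [H+] at equilibrium. Ka = x²/(0.312 − x).
Since Ka ≪ C₀, x ≈ √(Ka·C₀) = 2.50 × 10^-6 M.
Check: 0.0008% ionized — well under 5%, approximation valid.
pH = −log(2.50 × 10^-6) = 5.60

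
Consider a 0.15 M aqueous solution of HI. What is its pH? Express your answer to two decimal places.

pH = 0.82

HI is a strong acid and dissociates completely, so [H+] = 0.15 M.
pH = -log(0.15) = 0.82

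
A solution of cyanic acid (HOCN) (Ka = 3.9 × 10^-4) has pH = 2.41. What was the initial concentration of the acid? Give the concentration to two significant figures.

[H+] = 10^(-2.41) = 3.89 × 10^-3 M = x
Ka = x²/(C₀ − x) ⇒ C₀ = x + x²/Ka
C₀ = 3.89 × 10^-3 + (3.89 × 10^-3)²/(3.9 × 10^-4) = 4.27 × 10^-2 M

C₀ = 4.3 × 10^-2 M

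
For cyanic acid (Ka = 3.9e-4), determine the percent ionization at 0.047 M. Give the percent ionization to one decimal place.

8.7%

HOCN ⇌ OCN- + H+; let x = [H+] at equilibrium.
Ka = x²/(C₀ − x); solving the quadratic gives x = 4.09 × 10^-3 M.
Fraction ionized = 4.09 × 10^-3 / 0.047 = 0.0870 → 8.7%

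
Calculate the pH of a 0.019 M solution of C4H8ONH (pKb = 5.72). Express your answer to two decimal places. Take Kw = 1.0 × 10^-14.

C4H8ONH + H2O ⇌ C4H8ONH2+ + OH-
Kb = 10^(−5.72) = 1.91 × 10^-6
Kb = x²/(0.019 − x) = 1.91 × 10^-6
Since Kb ≪ C₀, x ≈ √(Kb·C₀) = 1.90 × 10^-4 M.
pOH = 3.72, so pH = 14.00 − pOH = 10.28

pH = 10.28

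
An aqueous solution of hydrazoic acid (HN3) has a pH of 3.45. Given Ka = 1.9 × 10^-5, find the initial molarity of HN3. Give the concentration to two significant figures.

[H+] = 10^(-3.45) = 3.55 × 10^-4 M = x
Ka = x²/(C₀ − x) ⇒ C₀ = x + x²/Ka
C₀ = 3.55 × 10^-4 + (3.55 × 10^-4)²/(1.9 × 10^-5) = 6.99 × 10^-3 M

C₀ = 7.0 × 10^-3 M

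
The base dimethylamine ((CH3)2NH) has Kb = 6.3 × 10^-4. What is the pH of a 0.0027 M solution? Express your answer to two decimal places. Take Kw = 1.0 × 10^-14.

(CH3)2NH + H2O ⇌ (CH3)2NH2+ + OH-
Kb = [OH-]²/(0.0027 − [OH-]) = 6.3 × 10^-4
[OH-] is not negligible relative to C₀; solve [OH-]² + 0.00063·[OH-] − 1.7e-06 = 0.
[OH-] = (−Kb + √(Kb² + 4·Kb·C₀))/2 = 1.03 × 10^-3 M
pOH = −log(1.03 × 10^-3) = 2.99; pH = 14.00 − 2.99 = 11.01

pH = 11.01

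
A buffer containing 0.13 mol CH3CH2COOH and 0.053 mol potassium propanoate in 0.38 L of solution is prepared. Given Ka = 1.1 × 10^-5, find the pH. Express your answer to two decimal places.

pH = 4.57

pKa = −log(1.1 × 10^-5) = 4.959
Using pH = pKa + log([base]/[acid]) with [base]/[acid] = 0.053/0.13:
pH = 4.959 + (-0.390) = 4.57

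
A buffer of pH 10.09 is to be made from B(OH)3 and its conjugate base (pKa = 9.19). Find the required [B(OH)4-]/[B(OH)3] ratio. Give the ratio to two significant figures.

pH = pKa + log(r) ⇒ log(r) = 10.09 − 9.19 = +0.90
r = [B(OH)4-]/[B(OH)3] = 10^(+0.90) = 7.94

ratio = 7.9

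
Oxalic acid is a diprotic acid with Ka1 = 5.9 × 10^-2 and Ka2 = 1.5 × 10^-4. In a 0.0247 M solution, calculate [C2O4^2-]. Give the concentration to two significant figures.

1.5 × 10^-4 M

First ionization gives [H+] ≈ [HC2O4-] = 1.87 × 10^-2 M.
Second step: Ka2 = [H+][C2O4^2-]/[HC2O4-] ≈ [C2O4^2-] (since [H+] ≈ [HC2O4-]).
So [C2O4^2-] ≈ Ka2.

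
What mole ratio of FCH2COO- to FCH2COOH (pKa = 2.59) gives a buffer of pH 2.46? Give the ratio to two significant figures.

pH = pKa + log(r) ⇒ log(r) = 2.46 − 2.59 = -0.13
r = [FCH2COO-]/[FCH2COOH] = 10^(-0.13) = 0.741

ratio = 0.74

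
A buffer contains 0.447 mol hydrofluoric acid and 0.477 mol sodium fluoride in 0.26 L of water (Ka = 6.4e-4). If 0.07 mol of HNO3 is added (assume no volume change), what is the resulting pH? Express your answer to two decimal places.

pH = 3.09

Added H+ converts F- to HF: HF → 0.517 mol, F- → 0.407 mol.
pKa = −log(6.4 × 10^-4) = 3.194
pH = pKa + log([A⁻]/[HA]) = 3.194 + log(0.407/0.517) = 3.194 -0.104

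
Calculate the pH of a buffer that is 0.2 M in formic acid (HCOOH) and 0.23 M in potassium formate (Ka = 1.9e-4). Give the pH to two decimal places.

pH = 3.78

pKa = −log(1.9 × 10^-4) = 3.721
Henderson–Hasselbalch: pH = pKa + log([HCOO-]/[HCOOH]) = 3.721 + log(0.23/0.2)
pH = 3.721 + (+0.061) = 3.78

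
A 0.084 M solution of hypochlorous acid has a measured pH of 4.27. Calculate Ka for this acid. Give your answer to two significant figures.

[H+] = 10^(-4.27) = 5.37 × 10^-5 M
At equilibrium [HA] = 0.084 − 5.37 × 10^-5 = 8.39 × 10^-2 M
Ka = [H+][A-]/[HA] = (5.37 × 10^-5)² / 8.39 × 10^-2 = 3.4 × 10^-8

Ka = 3.4 × 10^-8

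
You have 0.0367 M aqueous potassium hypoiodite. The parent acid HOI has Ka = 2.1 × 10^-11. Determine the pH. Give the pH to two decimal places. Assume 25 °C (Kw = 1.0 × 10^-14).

pH = 11.60

OI- is the conjugate base of the weak acid HOI.
Kb = Kw/Ka = 1.0×10^-14 / 2.1 × 10^-11 = 4.76 × 10^-4
Let x = [OH-] at equilibrium. Kb = x²/(0.0367 − x).
Here C₀/Kb ≈ 77.1, so the small-x approximation fails. Use the quadratic:
x = [−0.000476 + √(0.000476² + 6.99e-05)]/2 = 3.95 × 10^-3 M
pOH = 2.40, so pH = 14.00 − pOH = 11.60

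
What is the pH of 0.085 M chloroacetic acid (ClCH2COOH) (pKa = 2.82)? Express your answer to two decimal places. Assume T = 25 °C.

pH = 1.97

ClCH2COOH ⇌ ClCH2COO- + H+
Ka = 10^(−2.82) = 1.51 × 10^-3
From the ICE table, Ka = [H+]²/(0.085 − [H+]) = 1.51 × 10^-3.
The 5% rule fails; solving [H+]² + Ka·[H+] − Ka·C₀ = 0 exactly:
[H+] = [−0.00151 + √(0.00151² + 0.000513)]/2 = 1.06 × 10^-2 M
pH = −log(1.06 × 10^-2) = 1.97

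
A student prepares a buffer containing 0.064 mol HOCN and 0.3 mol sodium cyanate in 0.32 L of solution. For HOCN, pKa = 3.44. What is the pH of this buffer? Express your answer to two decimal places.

Using pH = pKa + log([base]/[acid]) with [base]/[acid] = 0.3/0.064:
pH = 3.44 + (+0.671) = 4.11

pH = 4.11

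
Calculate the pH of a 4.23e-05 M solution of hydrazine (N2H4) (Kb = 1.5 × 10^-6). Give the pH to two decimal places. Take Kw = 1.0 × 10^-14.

pH = 8.86

N2H4 + H2O ⇌ N2H5+ + OH-
Let x = [OH-] at equilibrium. Kb = x²/(4.23e-05 − x).
Here C₀/Kb ≈ 28.2, so the small-x approximation fails. Use the quadratic:
x = [−1.5e-06 + √(1.5e-06² + 2.54e-10)]/2 = 7.25 × 10^-6 M
pOH = −log(7.25 × 10^-6) = 5.14; pH = 14.00 − 5.14 = 8.86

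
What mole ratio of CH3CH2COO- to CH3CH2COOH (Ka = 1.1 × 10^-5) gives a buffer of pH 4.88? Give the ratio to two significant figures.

ratio = 0.83

pKa = -log(1.1 × 10^-5) = 4.959
pH = pKa + log(r) ⇒ log(r) = 4.88 − 4.959 = -0.079
r = [CH3CH2COO-]/[CH3CH2COOH] = 10^(-0.079) = 0.834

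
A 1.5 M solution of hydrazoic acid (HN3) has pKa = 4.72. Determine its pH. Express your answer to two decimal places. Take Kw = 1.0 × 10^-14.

HN3 ⇌ N3- + H+
Ka = 10^(−4.72) = 1.91 × 10^-5
From the ICE table, Ka = x²/(1.5 − x) = 1.91 × 10^-5.
Assume x ≪ 1.5: x ≈ √(1.91 × 10^-5 × 1.5) = 5.35 × 10^-3 M
Check: 0.36% ionized — well under 5%, approximation valid.
pH = −log(5.35 × 10^-3) = 2.27

pH = 2.27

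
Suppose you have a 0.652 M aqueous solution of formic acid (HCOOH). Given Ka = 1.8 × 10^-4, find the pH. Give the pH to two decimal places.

pH = 1.97

HCOOH ⇌ HCOO- + H+
From the ICE table, Ka = x²/(0.652 − x) = 1.8 × 10^-4.
Neglecting x in the denominator: x = √(1.8 × 10^-4 × 0.652) = 1.08 × 10^-2 M
Check: 1.7% ionized — well under 5%, approximation valid.
pH = −log[H+] = −log(1.08 × 10^-2) = 1.97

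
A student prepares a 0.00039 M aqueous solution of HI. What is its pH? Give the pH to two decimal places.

HI is a strong acid and dissociates completely, so [H+] = 0.00039 M.
pH = -log(0.00039) = 3.41

pH = 3.41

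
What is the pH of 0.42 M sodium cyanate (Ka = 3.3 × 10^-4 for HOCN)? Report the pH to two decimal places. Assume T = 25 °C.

OCN- is the conjugate base of the weak acid HOCN.
Kb = Kw/Ka = 1.0×10^-14 / 3.3 × 10^-4 = 3.03 × 10^-11
Kb = [OH-]²/(0.42 − [OH-]) = 3.03 × 10^-11
Since Kb ≪ C₀, [OH-] ≈ √(Kb·C₀) = 3.57 × 10^-6 M.
pOH = −log(3.57 × 10^-6) = 5.45; pH = 14.00 − 5.45 = 8.55

pH = 8.55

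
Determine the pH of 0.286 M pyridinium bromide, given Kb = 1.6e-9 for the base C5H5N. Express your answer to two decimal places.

C5H5NH+ is the conjugate acid of the weak base C5H5N.
Ka = Kw/Kb = 1.0×10^-14 / 1.6 × 10^-9 = 6.25 × 10^-6
Ka = [H+]²/(0.286 − [H+]) = 6.25 × 10^-6
Neglecting [H+] in the denominator: [H+] = √(6.25 × 10^-6 × 0.286) = 1.34 × 10^-3 M
Check: 0.47% ionized — well under 5%, approximation valid.
pH = −log(1.34 × 10^-3) = 2.87

pH = 2.87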